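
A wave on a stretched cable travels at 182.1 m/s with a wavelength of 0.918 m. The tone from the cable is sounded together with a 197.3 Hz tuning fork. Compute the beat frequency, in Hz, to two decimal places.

1.07 Hz

Source frequency f = v/λ = 182.1/0.918 = 198.3660 Hz.
f_beat = |198.3660 − 197.3| = 1.07 Hz.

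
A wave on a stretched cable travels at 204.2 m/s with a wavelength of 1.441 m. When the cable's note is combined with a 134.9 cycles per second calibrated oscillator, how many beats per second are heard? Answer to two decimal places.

6.81 Hz

Source frequency f = v/λ = 204.2/1.441 = 141.7071 Hz.
f_beat = |141.7071 − 134.9| = 6.81 Hz.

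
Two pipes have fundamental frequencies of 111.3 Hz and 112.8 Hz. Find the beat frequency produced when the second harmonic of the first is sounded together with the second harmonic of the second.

3.0 Hz

Second harmonic of the first: 2·111.3 = 222.6 Hz.
Second harmonic of the second: 2·112.8 = 225.6 Hz.
f_beat = |222.6 − 225.6| = 3.0 Hz.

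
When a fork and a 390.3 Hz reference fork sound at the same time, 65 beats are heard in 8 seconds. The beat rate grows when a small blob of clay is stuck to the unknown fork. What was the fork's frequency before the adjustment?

382.175 Hz

Beat frequency = 65/8 = 8.125 Hz.
|f − 390.3| = 8.125, so the fork was at either 382.175 Hz or 398.425 Hz.
Adding mass to a fork lowers its frequency; the adjustment lowers the fork's frequency.
The beat rate rose, so the adjustment moved the fork further from 390.3 Hz — it was already below the reference.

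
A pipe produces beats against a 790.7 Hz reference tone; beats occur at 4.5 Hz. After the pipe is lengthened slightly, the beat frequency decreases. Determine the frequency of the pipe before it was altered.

|f − 790.7| = 4.5, so the pipe was at either 786.2 Hz or 795.2 Hz.
A longer pipe has a lower fundamental; the adjustment lowers the pipe's frequency.
The beat rate fell, so the adjustment moved the pipe toward 790.7 Hz — it must have started above the reference.

795.2 Hz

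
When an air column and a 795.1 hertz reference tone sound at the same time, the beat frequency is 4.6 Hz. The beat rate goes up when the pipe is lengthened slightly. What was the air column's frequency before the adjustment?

|f − 795.1| = 4.6, so the air column was at either 790.5 Hz or 799.7 Hz.
A longer pipe has a lower fundamental; the adjustment lowers the air column's frequency.
The beat rate rose, so the adjustment moved the air column further from 795.1 Hz — it was already below the reference.

790.5 Hz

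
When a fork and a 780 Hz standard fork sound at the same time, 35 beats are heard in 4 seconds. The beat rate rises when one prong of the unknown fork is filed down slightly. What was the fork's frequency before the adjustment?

788.75 Hz

Beat frequency = 35/4 = 8.75 Hz.
|f − 780| = 8.75, so the fork was at either 771.25 Hz or 788.75 Hz.
Filing a prong removes mass and raises the fork's frequency; the adjustment raises the fork's frequency.
The beat rate rose, so the adjustment moved the fork further from 780 Hz — it was already above the reference.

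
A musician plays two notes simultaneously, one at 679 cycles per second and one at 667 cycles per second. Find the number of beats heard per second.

12 Hz

The beat frequency equals the magnitude of the frequency difference.
|679 − 667| = 12 Hz.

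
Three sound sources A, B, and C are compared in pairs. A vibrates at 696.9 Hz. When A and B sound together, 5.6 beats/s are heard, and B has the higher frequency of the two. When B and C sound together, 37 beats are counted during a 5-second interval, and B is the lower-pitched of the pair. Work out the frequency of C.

709.9 Hz

B is above A, so f_B = 696.9 + 5.6 = 702.5 Hz.
B–C: Beat frequency = 37/5 = 7.4 Hz.
C is above B, so f_C = 702.5 + 7.4 = 709.9 Hz.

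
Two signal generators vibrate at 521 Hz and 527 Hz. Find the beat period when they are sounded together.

0.167 s

f_beat = |521 − 527| = 6 Hz.
Beat period T = 1 / f_beat = 1 / 6 s.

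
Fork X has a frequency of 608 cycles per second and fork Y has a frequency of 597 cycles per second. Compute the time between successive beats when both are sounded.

0.091 s

f_beat = |608 − 597| = 11 Hz.
Beat period T = 1 / f_beat = 1 / 11 s.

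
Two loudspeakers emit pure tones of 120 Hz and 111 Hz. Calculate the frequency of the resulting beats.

f_beat = |f₁ − f₂|.
|120 − 111| = 9 Hz.

9 Hz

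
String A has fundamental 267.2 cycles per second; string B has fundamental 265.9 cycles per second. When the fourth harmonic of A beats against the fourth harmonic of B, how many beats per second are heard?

Fourth harmonic of the first: 4·267.2 = 1068.8 Hz.
Fourth harmonic of the second: 4·265.9 = 1063.6 Hz.
f_beat = |1068.8 − 1063.6| = 5.2 Hz.

5.2 Hz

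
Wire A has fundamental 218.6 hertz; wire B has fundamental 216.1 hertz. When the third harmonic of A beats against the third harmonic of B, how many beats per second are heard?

7.5 Hz

Third harmonic of the first: 3·218.6 = 655.8 Hz.
Third harmonic of the second: 3·216.1 = 648.3 Hz.
f_beat = |655.8 − 648.3| = 7.5 Hz.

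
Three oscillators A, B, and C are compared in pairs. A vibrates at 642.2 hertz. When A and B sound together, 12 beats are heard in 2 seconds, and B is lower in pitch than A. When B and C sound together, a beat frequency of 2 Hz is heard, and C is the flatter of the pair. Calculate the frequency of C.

634.2 Hz

A–B: Beat frequency = 12/2 = 6 Hz.
B is below A, so f_B = 642.2 − 6 = 636.2 Hz.
C is below B, so f_C = 636.2 − 2 = 634.2 Hz.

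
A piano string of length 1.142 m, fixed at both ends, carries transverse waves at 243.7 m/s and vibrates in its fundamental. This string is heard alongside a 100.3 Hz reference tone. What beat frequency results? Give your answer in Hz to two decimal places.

For a string fixed at both ends, f_n = n·v/(2L) = 1·243.7/(2·1.142) = 106.6988 Hz.
f_beat = |106.6988 − 100.3| = 6.40 Hz.

6.40 Hz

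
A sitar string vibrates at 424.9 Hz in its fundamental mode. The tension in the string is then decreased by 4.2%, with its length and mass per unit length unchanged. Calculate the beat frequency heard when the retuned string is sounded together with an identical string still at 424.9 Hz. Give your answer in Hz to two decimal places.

For a string, f ∝ √T, so the new frequency is 424.9·√0.958 = 415.8814 Hz.
f_beat = |415.8814 − 424.9| = 9.02 Hz.

9.02 Hz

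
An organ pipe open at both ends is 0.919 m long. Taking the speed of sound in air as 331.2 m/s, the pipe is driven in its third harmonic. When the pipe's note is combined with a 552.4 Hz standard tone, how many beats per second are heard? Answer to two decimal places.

11.81 Hz

Open pipe: f_n = n·v/(2L) = 3·331.2/(2·0.919) = 540.5876 Hz.
f_beat = |540.5876 − 552.4| = 11.81 Hz.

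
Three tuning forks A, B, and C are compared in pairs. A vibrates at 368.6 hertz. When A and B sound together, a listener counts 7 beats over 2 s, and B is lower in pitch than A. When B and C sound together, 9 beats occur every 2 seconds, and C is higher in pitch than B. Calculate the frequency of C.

A–B: Beat frequency = 7/2 = 3.5 Hz.
B is below A, so f_B = 368.6 − 3.5 = 365.1 Hz.
B–C: Beat frequency = 9/2 = 4.5 Hz.
C is above B, so f_C = 365.1 + 4.5 = 369.6 Hz.

369.6 Hz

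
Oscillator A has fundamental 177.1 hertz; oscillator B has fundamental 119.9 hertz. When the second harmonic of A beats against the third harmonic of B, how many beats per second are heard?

5.5 Hz

Second harmonic of the first: 2·177.1 = 354.2 Hz.
Third harmonic of the second: 3·119.9 = 359.7 Hz.
f_beat = |354.2 − 359.7| = 5.5 Hz.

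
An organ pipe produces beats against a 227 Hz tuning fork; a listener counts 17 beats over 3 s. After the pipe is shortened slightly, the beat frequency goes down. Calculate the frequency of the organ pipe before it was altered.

Beat frequency = 17/3 = 5.6667 Hz.
|f − 227| = 5.6667, so the organ pipe was at either 221.3333 Hz or 232.6667 Hz.
A shorter pipe has a higher fundamental; the adjustment raises the organ pipe's frequency.
The beat rate fell, so the adjustment moved the organ pipe toward 227 Hz — it must have started below the reference.

221.3333 Hz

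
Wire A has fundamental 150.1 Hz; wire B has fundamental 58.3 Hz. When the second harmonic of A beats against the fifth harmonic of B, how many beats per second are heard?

8.7 Hz

Second harmonic of the first: 2·150.1 = 300.2 Hz.
Fifth harmonic of the second: 5·58.3 = 291.5 Hz.
f_beat = |300.2 − 291.5| = 8.7 Hz.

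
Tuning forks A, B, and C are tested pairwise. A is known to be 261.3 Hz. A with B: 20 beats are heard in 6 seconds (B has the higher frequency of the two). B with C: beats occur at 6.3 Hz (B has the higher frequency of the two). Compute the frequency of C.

258.3333 Hz

A–B: Beat frequency = 20/6 = 3.3333 Hz.
B is above A, so f_B = 261.3 + 3.3333 = 264.6333 Hz.
C is below B, so f_C = 264.6333 − 6.3 = 258.3333 Hz.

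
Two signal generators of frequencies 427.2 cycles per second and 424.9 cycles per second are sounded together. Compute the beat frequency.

2.3 Hz

The beat frequency equals the magnitude of the frequency difference.
|427.2 − 424.9| = 2.3 Hz.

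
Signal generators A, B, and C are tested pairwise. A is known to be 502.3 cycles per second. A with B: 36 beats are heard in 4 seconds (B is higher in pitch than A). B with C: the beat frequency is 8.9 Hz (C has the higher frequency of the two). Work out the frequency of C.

A–B: Beat frequency = 36/4 = 9 Hz.
B is above A, so f_B = 502.3 + 9 = 511.3 Hz.
C is above B, so f_C = 511.3 + 8.9 = 520.2 Hz.

520.2 Hz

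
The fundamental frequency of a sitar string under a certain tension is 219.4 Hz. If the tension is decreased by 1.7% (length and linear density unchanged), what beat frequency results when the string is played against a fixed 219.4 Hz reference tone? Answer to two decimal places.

1.87 Hz

For a string, f ∝ √T, so the new frequency is 219.4·√0.983 = 217.5271 Hz.
f_beat = |217.5271 − 219.4| = 1.87 Hz.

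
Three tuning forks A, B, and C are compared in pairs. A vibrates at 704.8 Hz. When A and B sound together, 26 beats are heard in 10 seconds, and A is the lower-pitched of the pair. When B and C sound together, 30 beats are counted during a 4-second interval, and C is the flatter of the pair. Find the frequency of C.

699.9 Hz

A–B: Beat frequency = 26/10 = 2.6 Hz.
B is above A, so f_B = 704.8 + 2.6 = 707.4 Hz.
B–C: Beat frequency = 30/4 = 7.5 Hz.
C is below B, so f_C = 707.4 − 7.5 = 699.9 Hz.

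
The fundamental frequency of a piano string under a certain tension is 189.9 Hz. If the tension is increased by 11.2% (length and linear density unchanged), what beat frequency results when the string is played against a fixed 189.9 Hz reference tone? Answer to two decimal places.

For a string, f ∝ √T, so the new frequency is 189.9·√1.112 = 200.2522 Hz.
f_beat = |200.2522 − 189.9| = 10.35 Hz.

10.35 Hz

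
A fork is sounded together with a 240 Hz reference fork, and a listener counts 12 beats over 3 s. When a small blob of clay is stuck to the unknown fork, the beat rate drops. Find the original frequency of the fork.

244 Hz

Beat frequency = 12/3 = 4 Hz.
|f − 240| = 4, so the fork was at either 236 Hz or 244 Hz.
Adding mass to a fork lowers its frequency; the adjustment lowers the fork's frequency.
The beat rate fell, so the adjustment moved the fork toward 240 Hz — it must have started above the reference.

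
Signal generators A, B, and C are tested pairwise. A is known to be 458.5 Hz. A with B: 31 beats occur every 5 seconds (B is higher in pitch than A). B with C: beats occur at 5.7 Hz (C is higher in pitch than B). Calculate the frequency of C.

470.4 Hz

A–B: Beat frequency = 31/5 = 6.2 Hz.
B is above A, so f_B = 458.5 + 6.2 = 464.7 Hz.
C is above B, so f_C = 464.7 + 5.7 = 470.4 Hz.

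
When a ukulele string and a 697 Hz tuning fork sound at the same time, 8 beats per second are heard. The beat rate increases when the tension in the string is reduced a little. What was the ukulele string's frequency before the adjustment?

|f − 697| = 8, so the ukulele string was at either 689 Hz or 705 Hz.
Lower tension means lower frequency; the adjustment lowers the ukulele string's frequency.
The beat rate rose, so the adjustment moved the ukulele string further from 697 Hz — it was already below the reference.

689 Hz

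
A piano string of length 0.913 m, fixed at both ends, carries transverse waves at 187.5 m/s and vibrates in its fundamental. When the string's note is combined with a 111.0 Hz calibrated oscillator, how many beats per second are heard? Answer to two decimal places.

For a string fixed at both ends, f_n = n·v/(2L) = 1·187.5/(2·0.913) = 102.6835 Hz.
f_beat = |102.6835 − 111.0| = 8.32 Hz.

8.32 Hz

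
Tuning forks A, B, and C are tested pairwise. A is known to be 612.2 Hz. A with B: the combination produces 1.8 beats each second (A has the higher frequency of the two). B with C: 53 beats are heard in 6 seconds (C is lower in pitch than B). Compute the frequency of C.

B is below A, so f_B = 612.2 − 1.8 = 610.4 Hz.
B–C: Beat frequency = 53/6 = 8.8333 Hz.
C is below B, so f_C = 610.4 − 8.8333 = 601.5667 Hz.

601.5667 Hz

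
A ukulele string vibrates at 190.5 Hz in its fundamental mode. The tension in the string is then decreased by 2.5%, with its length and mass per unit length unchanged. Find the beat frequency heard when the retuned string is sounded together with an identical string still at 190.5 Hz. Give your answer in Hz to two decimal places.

For a string, f ∝ √T, so the new frequency is 190.5·√0.975 = 188.1037 Hz.
f_beat = |188.1037 − 190.5| = 2.40 Hz.

2.40 Hz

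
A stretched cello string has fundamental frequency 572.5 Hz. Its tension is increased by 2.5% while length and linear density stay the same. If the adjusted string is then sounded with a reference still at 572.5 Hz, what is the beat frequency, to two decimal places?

For a string, f ∝ √T, so the new frequency is 572.5·√1.025 = 579.6121 Hz.
f_beat = |579.6121 − 572.5| = 7.11 Hz.

7.11 Hz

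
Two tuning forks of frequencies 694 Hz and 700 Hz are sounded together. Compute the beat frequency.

Beats arise from superposition of two nearby frequencies; the beat rate is |f₁ − f₂|.
|694 − 700| = 6 Hz.

6 Hz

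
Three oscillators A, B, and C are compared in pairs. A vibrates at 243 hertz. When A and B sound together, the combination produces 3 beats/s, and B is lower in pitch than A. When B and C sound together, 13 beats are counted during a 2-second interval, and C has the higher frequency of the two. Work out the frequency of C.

B is below A, so f_B = 243 − 3 = 240 Hz.
B–C: Beat frequency = 13/2 = 6.5 Hz.
C is above B, so f_C = 240 + 6.5 = 246.5 Hz.

246.5 Hz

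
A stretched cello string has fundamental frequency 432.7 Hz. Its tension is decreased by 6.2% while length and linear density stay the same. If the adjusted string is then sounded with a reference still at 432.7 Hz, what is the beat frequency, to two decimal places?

13.63 Hz

For a string, f ∝ √T, so the new frequency is 432.7·√0.938 = 419.0717 Hz.
f_beat = |419.0717 − 432.7| = 13.63 Hz.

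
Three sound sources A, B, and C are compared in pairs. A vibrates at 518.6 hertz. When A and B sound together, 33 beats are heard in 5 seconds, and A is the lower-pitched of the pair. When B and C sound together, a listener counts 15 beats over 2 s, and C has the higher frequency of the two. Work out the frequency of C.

532.7 Hz

A–B: Beat frequency = 33/5 = 6.6 Hz.
B is above A, so f_B = 518.6 + 6.6 = 525.2 Hz.
B–C: Beat frequency = 15/2 = 7.5 Hz.
C is above B, so f_C = 525.2 + 7.5 = 532.7 Hz.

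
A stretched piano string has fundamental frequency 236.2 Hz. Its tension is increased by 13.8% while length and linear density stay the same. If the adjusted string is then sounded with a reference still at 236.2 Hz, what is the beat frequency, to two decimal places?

For a string, f ∝ √T, so the new frequency is 236.2·√1.138 = 251.9713 Hz.
f_beat = |251.9713 − 236.2| = 15.77 Hz.

15.77 Hz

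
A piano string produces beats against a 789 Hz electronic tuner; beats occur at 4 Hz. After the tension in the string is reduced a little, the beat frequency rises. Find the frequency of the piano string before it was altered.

785 Hz

|f − 789| = 4, so the piano string was at either 785 Hz or 793 Hz.
Lower tension means lower frequency; the adjustment lowers the piano string's frequency.
The beat rate rose, so the adjustment moved the piano string further from 789 Hz — it was already below the reference.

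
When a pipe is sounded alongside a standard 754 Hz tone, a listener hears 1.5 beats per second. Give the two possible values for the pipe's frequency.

|f − 754| = 1.5, so f = 754 ± 1.5.

752.5 Hz or 755.5 Hz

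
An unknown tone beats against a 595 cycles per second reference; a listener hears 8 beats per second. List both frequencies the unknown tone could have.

587 Hz or 603 Hz

|f − 595| = 8, so f = 595 ± 8.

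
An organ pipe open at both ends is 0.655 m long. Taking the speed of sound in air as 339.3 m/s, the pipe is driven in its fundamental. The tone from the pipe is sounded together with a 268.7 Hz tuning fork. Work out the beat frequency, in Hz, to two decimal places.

9.69 Hz

Open pipe: f_n = n·v/(2L) = 1·339.3/(2·0.655) = 259.0076 Hz.
f_beat = |259.0076 − 268.7| = 9.69 Hz.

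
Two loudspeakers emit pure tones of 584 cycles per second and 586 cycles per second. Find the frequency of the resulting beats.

The beat frequency equals the magnitude of the frequency difference.
|584 − 586| = 2 Hz.

2 Hz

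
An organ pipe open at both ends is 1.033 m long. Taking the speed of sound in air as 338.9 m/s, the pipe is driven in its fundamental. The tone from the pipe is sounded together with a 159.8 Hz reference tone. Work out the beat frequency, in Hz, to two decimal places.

4.24 Hz

Open pipe: f_n = n·v/(2L) = 1·338.9/(2·1.033) = 164.0368 Hz.
f_beat = |164.0368 − 159.8| = 4.24 Hz.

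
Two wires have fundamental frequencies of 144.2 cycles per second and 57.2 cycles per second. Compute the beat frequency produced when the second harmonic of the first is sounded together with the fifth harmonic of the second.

2.4 Hz

Second harmonic of the first: 2·144.2 = 288.4 Hz.
Fifth harmonic of the second: 5·57.2 = 286.0 Hz.
f_beat = |288.4 − 286.0| = 2.4 Hz.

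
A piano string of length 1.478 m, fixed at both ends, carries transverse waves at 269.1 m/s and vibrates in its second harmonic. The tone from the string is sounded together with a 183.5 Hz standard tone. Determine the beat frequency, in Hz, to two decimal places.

For a string fixed at both ends, f_n = n·v/(2L) = 2·269.1/(2·1.478) = 182.0704 Hz.
f_beat = |182.0704 − 183.5| = 1.43 Hz.

1.43 Hz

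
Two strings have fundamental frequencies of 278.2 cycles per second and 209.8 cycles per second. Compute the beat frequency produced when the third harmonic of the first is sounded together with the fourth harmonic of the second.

Third harmonic of the first: 3·278.2 = 834.6 Hz.
Fourth harmonic of the second: 4·209.8 = 839.2 Hz.
f_beat = |834.6 − 839.2| = 4.6 Hz.

4.6 Hz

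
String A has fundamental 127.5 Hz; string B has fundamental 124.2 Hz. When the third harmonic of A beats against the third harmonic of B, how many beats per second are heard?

Third harmonic of the first: 3·127.5 = 382.5 Hz.
Third harmonic of the second: 3·124.2 = 372.6 Hz.
f_beat = |382.5 − 372.6| = 9.9 Hz.

9.9 Hz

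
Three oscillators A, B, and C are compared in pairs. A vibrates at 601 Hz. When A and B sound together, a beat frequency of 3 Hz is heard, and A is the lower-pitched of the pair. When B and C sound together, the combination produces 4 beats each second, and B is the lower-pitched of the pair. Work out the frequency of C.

B is above A, so f_B = 601 + 3 = 604 Hz.
C is above B, so f_C = 604 + 4 = 608 Hz.

608 Hz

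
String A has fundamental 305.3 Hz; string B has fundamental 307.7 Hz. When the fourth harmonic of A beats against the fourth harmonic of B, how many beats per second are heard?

Fourth harmonic of the first: 4·305.3 = 1221.2 Hz.
Fourth harmonic of the second: 4·307.7 = 1230.8 Hz.
f_beat = |1221.2 − 1230.8| = 9.6 Hz.

9.6 Hz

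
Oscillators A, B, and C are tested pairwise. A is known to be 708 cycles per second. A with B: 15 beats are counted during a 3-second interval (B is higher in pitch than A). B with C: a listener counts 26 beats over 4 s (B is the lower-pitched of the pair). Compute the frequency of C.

A–B: Beat frequency = 15/3 = 5 Hz.
B is above A, so f_B = 708 + 5 = 713 Hz.
B–C: Beat frequency = 26/4 = 6.5 Hz.
C is above B, so f_C = 713 + 6.5 = 719.5 Hz.

719.5 Hz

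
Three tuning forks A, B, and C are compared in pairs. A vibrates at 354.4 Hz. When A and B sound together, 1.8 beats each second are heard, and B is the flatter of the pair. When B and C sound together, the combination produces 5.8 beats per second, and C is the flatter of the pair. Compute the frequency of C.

B is below A, so f_B = 354.4 − 1.8 = 352.6 Hz.
C is below B, so f_C = 352.6 − 5.8 = 346.8 Hz.

346.8 Hz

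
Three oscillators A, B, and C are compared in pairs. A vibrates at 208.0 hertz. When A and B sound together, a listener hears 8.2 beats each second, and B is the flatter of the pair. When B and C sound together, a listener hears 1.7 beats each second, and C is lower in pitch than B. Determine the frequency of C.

B is below A, so f_B = 208.0 − 8.2 = 199.8 Hz.
C is below B, so f_C = 199.8 − 1.7 = 198.1 Hz.

198.1 Hz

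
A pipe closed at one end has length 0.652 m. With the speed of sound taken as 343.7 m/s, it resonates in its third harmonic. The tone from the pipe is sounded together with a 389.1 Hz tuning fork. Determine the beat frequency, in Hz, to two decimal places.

6.26 Hz

Closed pipe (odd harmonics): f_n = n·v/(4L) = 3·343.7/(4·0.652) = 395.3604 Hz.
f_beat = |395.3604 − 389.1| = 6.26 Hz.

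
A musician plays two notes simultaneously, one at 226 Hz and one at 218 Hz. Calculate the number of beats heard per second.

Beats arise from superposition of two nearby frequencies; the beat rate is |f₁ − f₂|.
|226 − 218| = 8 Hz.

8 Hz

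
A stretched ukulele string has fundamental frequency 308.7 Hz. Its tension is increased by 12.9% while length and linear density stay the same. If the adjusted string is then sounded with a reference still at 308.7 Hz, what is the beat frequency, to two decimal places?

For a string, f ∝ √T, so the new frequency is 308.7·√1.129 = 328.0074 Hz.
f_beat = |328.0074 − 308.7| = 19.31 Hz.

19.31 Hz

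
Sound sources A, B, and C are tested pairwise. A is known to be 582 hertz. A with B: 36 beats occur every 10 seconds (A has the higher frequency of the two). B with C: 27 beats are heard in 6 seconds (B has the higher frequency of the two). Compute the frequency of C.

A–B: Beat frequency = 36/10 = 3.6 Hz.
B is below A, so f_B = 582 − 3.6 = 578.4 Hz.
B–C: Beat frequency = 27/6 = 4.5 Hz.
C is below B, so f_C = 578.4 − 4.5 = 573.9 Hz.

573.9 Hz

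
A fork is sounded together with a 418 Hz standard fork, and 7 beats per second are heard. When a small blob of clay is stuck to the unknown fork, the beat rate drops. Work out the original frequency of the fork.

425 Hz

|f − 418| = 7, so the fork was at either 411 Hz or 425 Hz.
Adding mass to a fork lowers its frequency; the adjustment lowers the fork's frequency.
The beat rate fell, so the adjustment moved the fork toward 418 Hz — it must have started above the reference.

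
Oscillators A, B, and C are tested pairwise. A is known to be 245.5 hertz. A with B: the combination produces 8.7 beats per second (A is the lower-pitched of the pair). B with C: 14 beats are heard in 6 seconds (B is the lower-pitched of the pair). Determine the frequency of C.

256.5333 Hz

B is above A, so f_B = 245.5 + 8.7 = 254.2 Hz.
B–C: Beat frequency = 14/6 = 2.3333 Hz.
C is above B, so f_C = 254.2 + 2.3333 = 256.5333 Hz.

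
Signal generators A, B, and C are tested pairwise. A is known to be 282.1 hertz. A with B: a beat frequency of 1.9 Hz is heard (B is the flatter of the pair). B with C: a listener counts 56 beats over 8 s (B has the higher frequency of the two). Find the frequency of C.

273.2 Hz

B is below A, so f_B = 282.1 − 1.9 = 280.2 Hz.
B–C: Beat frequency = 56/8 = 7 Hz.
C is below B, so f_C = 280.2 − 7 = 273.2 Hz.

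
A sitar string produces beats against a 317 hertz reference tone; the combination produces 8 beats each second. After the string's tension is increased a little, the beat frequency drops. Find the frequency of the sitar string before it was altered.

|f − 317| = 8, so the sitar string was at either 309 Hz or 325 Hz.
Higher tension means higher frequency; the adjustment raises the sitar string's frequency.
The beat rate fell, so the adjustment moved the sitar string toward 317 Hz — it must have started below the reference.

309 Hz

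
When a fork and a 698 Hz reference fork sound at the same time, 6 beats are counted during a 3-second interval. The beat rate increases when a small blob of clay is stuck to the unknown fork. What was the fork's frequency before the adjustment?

Beat frequency = 6/3 = 2 Hz.
|f − 698| = 2, so the fork was at either 696 Hz or 700 Hz.
Adding mass to a fork lowers its frequency; the adjustment lowers the fork's frequency.
The beat rate rose, so the adjustment moved the fork further from 698 Hz — it was already below the reference.

696 Hz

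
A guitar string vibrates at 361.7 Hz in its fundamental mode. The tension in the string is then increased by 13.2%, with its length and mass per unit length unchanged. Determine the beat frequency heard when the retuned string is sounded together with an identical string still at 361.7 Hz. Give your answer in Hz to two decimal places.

23.13 Hz

For a string, f ∝ √T, so the new frequency is 361.7·√1.132 = 384.8325 Hz.
f_beat = |384.8325 − 361.7| = 23.13 Hz.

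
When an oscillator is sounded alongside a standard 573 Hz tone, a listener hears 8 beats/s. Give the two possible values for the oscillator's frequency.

565 Hz or 581 Hz

|f − 573| = 8, so f = 573 ± 8.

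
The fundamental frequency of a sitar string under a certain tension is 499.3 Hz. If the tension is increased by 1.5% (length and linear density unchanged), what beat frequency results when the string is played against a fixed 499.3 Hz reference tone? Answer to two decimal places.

For a string, f ∝ √T, so the new frequency is 499.3·√1.015 = 503.0308 Hz.
f_beat = |503.0308 − 499.3| = 3.73 Hz.

3.73 Hz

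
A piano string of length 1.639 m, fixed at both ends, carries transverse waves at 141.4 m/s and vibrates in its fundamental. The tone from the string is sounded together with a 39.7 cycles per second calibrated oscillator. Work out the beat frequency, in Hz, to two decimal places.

3.44 Hz

For a string fixed at both ends, f_n = n·v/(2L) = 1·141.4/(2·1.639) = 43.1361 Hz.
f_beat = |43.1361 − 39.7| = 3.44 Hz.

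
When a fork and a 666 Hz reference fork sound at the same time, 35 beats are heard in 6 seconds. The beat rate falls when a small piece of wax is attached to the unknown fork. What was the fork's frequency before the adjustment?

Beat frequency = 35/6 = 5.8333 Hz.
|f − 666| = 5.8333, so the fork was at either 660.1667 Hz or 671.8333 Hz.
Loading a fork with wax lowers its frequency; the adjustment lowers the fork's frequency.
The beat rate fell, so the adjustment moved the fork toward 666 Hz — it must have started above the reference.

671.8333 Hz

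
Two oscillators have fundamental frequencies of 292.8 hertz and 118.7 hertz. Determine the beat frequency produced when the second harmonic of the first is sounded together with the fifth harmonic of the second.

7.9 Hz

Second harmonic of the first: 2·292.8 = 585.6 Hz.
Fifth harmonic of the second: 5·118.7 = 593.5 Hz.
f_beat = |585.6 − 593.5| = 7.9 Hz.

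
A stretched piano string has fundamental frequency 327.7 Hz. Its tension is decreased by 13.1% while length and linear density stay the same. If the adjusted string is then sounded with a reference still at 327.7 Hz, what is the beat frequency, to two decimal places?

For a string, f ∝ √T, so the new frequency is 327.7·√0.869 = 305.4825 Hz.
f_beat = |305.4825 − 327.7| = 22.22 Hz.

22.22 Hz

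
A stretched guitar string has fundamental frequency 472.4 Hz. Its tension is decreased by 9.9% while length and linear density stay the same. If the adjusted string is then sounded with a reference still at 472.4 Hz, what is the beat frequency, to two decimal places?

23.99 Hz

For a string, f ∝ √T, so the new frequency is 472.4·√0.901 = 448.4069 Hz.
f_beat = |448.4069 − 472.4| = 23.99 Hz.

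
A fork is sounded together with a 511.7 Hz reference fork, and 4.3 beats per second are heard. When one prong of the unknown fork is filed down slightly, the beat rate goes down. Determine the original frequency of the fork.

507.4 Hz

|f − 511.7| = 4.3, so the fork was at either 507.4 Hz or 516 Hz.
Filing a prong removes mass and raises the fork's frequency; the adjustment raises the fork's frequency.
The beat rate fell, so the adjustment moved the fork toward 511.7 Hz — it must have started below the reference.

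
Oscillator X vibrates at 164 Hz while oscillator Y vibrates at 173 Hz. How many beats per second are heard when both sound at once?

9 Hz

f_beat = |f₁ − f₂|.
|164 − 173| = 9 Hz.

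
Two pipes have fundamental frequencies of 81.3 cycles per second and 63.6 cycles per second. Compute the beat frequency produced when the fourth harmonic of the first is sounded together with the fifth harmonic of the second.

Fourth harmonic of the first: 4·81.3 = 325.2 Hz.
Fifth harmonic of the second: 5·63.6 = 318.0 Hz.
f_beat = |325.2 − 318.0| = 7.2 Hz.

7.2 Hz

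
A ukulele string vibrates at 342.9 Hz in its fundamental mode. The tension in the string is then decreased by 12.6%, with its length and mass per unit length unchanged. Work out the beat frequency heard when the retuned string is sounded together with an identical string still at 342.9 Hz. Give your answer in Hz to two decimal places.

22.33 Hz

For a string, f ∝ √T, so the new frequency is 342.9·√0.874 = 320.5702 Hz.
f_beat = |320.5702 − 342.9| = 22.33 Hz.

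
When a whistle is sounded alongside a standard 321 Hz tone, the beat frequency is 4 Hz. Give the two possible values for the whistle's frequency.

|f − 321| = 4, so f = 321 ± 4.

317 Hz or 325 Hz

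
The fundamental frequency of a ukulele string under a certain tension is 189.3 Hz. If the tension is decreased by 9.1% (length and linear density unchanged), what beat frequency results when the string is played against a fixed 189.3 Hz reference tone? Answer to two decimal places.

For a string, f ∝ √T, so the new frequency is 189.3·√0.909 = 180.4814 Hz.
f_beat = |180.4814 − 189.3| = 8.82 Hz.

8.82 Hz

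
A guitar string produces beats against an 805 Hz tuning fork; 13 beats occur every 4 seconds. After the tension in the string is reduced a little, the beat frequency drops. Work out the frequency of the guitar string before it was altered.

Beat frequency = 13/4 = 3.25 Hz.
|f − 805| = 3.25, so the guitar string was at either 801.75 Hz or 808.25 Hz.
Lower tension means lower frequency; the adjustment lowers the guitar string's frequency.
The beat rate fell, so the adjustment moved the guitar string toward 805 Hz — it must have started above the reference.

808.25 Hz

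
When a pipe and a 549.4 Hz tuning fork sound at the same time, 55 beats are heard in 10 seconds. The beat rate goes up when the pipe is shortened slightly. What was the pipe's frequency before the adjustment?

Beat frequency = 55/10 = 5.5 Hz.
|f − 549.4| = 5.5, so the pipe was at either 543.9 Hz or 554.9 Hz.
A shorter pipe has a higher fundamental; the adjustment raises the pipe's frequency.
The beat rate rose, so the adjustment moved the pipe further from 549.4 Hz — it was already above the reference.

554.9 Hz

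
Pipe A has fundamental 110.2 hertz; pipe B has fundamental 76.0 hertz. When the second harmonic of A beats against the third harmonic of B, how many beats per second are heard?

7.6 Hz

Second harmonic of the first: 2·110.2 = 220.4 Hz.
Third harmonic of the second: 3·76.0 = 228.0 Hz.
f_beat = |220.4 − 228.0| = 7.6 Hz.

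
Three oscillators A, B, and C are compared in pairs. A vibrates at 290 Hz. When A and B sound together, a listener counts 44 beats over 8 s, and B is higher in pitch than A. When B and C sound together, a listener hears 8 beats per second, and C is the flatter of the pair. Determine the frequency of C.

A–B: Beat frequency = 44/8 = 5.5 Hz.
B is above A, so f_B = 290 + 5.5 = 295.5 Hz.
C is below B, so f_C = 295.5 − 8 = 287.5 Hz.

287.5 Hz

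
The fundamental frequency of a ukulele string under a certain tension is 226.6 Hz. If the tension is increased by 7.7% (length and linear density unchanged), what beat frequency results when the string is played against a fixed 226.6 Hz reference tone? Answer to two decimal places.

For a string, f ∝ √T, so the new frequency is 226.6·√1.077 = 235.1623 Hz.
f_beat = |235.1623 − 226.6| = 8.56 Hz.

8.56 Hz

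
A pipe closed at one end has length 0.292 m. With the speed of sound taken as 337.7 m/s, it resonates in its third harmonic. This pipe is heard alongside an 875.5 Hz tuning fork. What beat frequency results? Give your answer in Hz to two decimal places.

Closed pipe (odd harmonics): f_n = n·v/(4L) = 3·337.7/(4·0.292) = 867.3801 Hz.
f_beat = |867.3801 − 875.5| = 8.12 Hz.

8.12 Hz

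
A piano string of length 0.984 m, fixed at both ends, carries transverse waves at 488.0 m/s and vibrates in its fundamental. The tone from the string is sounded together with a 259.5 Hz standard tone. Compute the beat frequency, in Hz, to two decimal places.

For a string fixed at both ends, f_n = n·v/(2L) = 1·488.0/(2·0.984) = 247.9675 Hz.
f_beat = |247.9675 − 259.5| = 11.53 Hz.

11.53 Hz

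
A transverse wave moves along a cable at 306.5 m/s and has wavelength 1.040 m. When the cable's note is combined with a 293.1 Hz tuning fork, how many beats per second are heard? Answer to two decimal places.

1.61 Hz

Source frequency f = v/λ = 306.5/1.040 = 294.7115 Hz.
f_beat = |294.7115 − 293.1| = 1.61 Hz.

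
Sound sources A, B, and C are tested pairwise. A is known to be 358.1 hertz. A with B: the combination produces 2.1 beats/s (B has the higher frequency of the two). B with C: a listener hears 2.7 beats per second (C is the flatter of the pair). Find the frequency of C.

357.5 Hz

B is above A, so f_B = 358.1 + 2.1 = 360.2 Hz.
C is below B, so f_C = 360.2 − 2.7 = 357.5 Hz.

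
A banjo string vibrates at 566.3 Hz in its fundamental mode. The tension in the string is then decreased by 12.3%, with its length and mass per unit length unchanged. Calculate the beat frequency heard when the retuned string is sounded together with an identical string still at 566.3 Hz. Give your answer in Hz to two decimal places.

For a string, f ∝ √T, so the new frequency is 566.3·√0.877 = 530.3302 Hz.
f_beat = |530.3302 − 566.3| = 35.97 Hz.

35.97 Hz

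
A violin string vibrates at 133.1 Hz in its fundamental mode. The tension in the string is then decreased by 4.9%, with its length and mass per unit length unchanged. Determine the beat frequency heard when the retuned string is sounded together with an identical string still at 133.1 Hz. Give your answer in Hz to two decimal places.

3.30 Hz

For a string, f ∝ √T, so the new frequency is 133.1·√0.951 = 129.7981 Hz.
f_beat = |129.7981 − 133.1| = 3.30 Hz.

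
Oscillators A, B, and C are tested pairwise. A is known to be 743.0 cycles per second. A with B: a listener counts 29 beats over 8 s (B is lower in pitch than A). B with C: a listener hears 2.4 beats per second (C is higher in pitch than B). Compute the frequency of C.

741.775 Hz

A–B: Beat frequency = 29/8 = 3.625 Hz.
B is below A, so f_B = 743.0 − 3.625 = 739.375 Hz.
C is above B, so f_C = 739.375 + 2.4 = 741.775 Hz.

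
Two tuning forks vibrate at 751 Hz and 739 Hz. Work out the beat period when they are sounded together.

0.083 s

f_beat = |751 − 739| = 12 Hz.
Beat period T = 1 / f_beat = 1 / 12 s.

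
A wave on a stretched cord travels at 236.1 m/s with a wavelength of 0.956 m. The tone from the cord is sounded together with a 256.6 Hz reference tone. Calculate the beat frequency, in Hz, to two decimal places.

9.63 Hz

Source frequency f = v/λ = 236.1/0.956 = 246.9665 Hz.
f_beat = |246.9665 − 256.6| = 9.63 Hz.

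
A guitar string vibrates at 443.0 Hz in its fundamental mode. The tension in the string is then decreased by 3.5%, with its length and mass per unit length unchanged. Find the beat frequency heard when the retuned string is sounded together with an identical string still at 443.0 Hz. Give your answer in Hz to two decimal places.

For a string, f ∝ √T, so the new frequency is 443.0·√0.965 = 435.1785 Hz.
f_beat = |435.1785 − 443.0| = 7.82 Hz.

7.82 Hz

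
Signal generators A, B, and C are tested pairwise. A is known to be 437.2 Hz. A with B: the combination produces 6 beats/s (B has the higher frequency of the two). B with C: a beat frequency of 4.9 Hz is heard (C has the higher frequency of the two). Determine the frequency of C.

B is above A, so f_B = 437.2 + 6 = 443.2 Hz.
C is above B, so f_C = 443.2 + 4.9 = 448.1 Hz.

448.1 Hz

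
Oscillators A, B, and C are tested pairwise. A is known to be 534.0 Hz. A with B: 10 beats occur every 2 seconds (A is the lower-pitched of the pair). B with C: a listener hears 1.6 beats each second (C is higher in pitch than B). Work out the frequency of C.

A–B: Beat frequency = 10/2 = 5 Hz.
B is above A, so f_B = 534.0 + 5 = 539 Hz.
C is above B, so f_C = 539 + 1.6 = 540.6 Hz.

540.6 Hz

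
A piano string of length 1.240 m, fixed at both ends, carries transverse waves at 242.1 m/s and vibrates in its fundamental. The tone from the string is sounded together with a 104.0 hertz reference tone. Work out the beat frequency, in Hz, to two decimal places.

6.38 Hz

For a string fixed at both ends, f_n = n·v/(2L) = 1·242.1/(2·1.240) = 97.6210 Hz.
f_beat = |97.6210 − 104.0| = 6.38 Hz.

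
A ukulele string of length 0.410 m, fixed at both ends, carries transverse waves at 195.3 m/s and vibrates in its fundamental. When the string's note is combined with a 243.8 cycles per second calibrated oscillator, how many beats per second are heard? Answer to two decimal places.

For a string fixed at both ends, f_n = n·v/(2L) = 1·195.3/(2·0.410) = 238.1707 Hz.
f_beat = |238.1707 − 243.8| = 5.63 Hz.

5.63 Hz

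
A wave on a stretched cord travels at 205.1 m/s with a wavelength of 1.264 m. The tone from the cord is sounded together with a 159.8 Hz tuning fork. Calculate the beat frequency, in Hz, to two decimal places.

2.46 Hz

Source frequency f = v/λ = 205.1/1.264 = 162.2627 Hz.
f_beat = |162.2627 − 159.8| = 2.46 Hz.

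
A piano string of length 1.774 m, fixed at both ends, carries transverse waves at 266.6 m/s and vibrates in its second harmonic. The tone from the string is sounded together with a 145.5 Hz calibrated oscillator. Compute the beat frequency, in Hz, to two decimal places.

4.78 Hz

For a string fixed at both ends, f_n = n·v/(2L) = 2·266.6/(2·1.774) = 150.2818 Hz.
f_beat = |150.2818 − 145.5| = 4.78 Hz.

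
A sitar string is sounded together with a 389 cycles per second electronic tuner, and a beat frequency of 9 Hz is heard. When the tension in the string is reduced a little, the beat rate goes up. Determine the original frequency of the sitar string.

380 Hz

|f − 389| = 9, so the sitar string was at either 380 Hz or 398 Hz.
Lower tension means lower frequency; the adjustment lowers the sitar string's frequency.
The beat rate rose, so the adjustment moved the sitar string further from 389 Hz — it was already below the reference.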